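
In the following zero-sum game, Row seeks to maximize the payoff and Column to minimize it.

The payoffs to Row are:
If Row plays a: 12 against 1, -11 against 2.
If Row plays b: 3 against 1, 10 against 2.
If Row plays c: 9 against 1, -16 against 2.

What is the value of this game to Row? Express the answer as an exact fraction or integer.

51/10

Row c is strictly dominated by row a, so Row never plays it.
The remaining 2×2 game on (a, b) × (1, 2) has no saddle point. Let Row play a with probability p; indifference gives 12p + 3(1−p) = −11p + 10(1−p), so p = 7/30.
Similarly Column's optimal q on 1 is 7/10, and the value is 12·(7/10) + (-11)·(3/10) = 51/10.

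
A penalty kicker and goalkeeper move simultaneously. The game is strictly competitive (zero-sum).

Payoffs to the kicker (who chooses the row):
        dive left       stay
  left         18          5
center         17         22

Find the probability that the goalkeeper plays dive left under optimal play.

Row minima are 5 and 17, so the kicker's maximin is 17; column maxima are 18 and 22, so the goalkeeper's minimax is 18. These differ, so the equilibrium is in mixed strategies.
Let the goalkeeper play dive left with probability q. The kicker is indifferent when 18q + 5(1−q) = 17q + 22(1−q), giving q = 17/18.

17/18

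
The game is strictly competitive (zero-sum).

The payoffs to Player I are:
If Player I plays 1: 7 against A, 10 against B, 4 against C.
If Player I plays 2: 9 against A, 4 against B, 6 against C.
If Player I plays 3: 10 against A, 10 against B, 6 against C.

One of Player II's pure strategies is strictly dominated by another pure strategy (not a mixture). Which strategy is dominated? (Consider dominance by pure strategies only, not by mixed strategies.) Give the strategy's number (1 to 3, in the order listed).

Player II prefers columns that give Player I less. Compare A with C: 4 < 7, 6 < 9, 6 < 10.
So C strictly dominates A for Player II; A is strictly dominated.

1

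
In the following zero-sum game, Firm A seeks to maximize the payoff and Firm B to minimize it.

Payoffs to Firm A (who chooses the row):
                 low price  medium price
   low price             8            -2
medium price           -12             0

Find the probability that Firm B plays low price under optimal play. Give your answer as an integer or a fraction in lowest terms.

1/11

Row minima are -2 and -12, so Firm A's maximin is -2; column maxima are 8 and 0, so Firm B's minimax is 0. These differ, so the equilibrium is in mixed strategies.
Let Firm B play low price with probability q. Firm A is indifferent when 8q − 2(1−q) = −12q, giving q = 1/11.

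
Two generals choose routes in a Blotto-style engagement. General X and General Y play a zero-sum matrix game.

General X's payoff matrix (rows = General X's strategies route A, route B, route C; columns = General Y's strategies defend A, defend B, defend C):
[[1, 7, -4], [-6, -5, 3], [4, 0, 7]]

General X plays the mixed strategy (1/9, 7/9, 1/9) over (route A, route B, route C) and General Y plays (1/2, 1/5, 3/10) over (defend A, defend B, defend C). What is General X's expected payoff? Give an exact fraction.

Against (1/2, 1/5, 3/10), each row's expected payoff is route A: 7/10; route B: -31/10; route C: 41/10.
Taking the (1/9, 7/9, 1/9)-weighted average: (1/9)·(7/10) + (7/9)·(-31/10) + (1/9)·(41/10) = -169/90.

-169/90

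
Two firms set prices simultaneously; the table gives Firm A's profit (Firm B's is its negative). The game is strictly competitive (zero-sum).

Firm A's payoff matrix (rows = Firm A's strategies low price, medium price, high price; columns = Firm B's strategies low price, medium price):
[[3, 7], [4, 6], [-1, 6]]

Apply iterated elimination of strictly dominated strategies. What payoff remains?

4

Column medium price is strictly dominated by low price for Firm B (3<7, 4<6, -1<6); eliminate medium price.
Row low price is strictly dominated by row medium price (4>3); eliminate low price.
Row high price is strictly dominated by row medium price (4>-1); eliminate high price.
Only (medium price, low price) remains, with payoff 4.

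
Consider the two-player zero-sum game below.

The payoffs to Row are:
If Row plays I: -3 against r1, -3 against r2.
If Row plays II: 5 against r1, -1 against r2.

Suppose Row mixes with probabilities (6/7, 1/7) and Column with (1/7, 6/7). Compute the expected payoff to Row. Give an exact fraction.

-127/49

Against (1/7, 6/7), each row's expected payoff is I: -3; II: -1/7.
Taking the (6/7, 1/7)-weighted average: (6/7)·(-3) + (1/7)·(-1/7) = -127/49.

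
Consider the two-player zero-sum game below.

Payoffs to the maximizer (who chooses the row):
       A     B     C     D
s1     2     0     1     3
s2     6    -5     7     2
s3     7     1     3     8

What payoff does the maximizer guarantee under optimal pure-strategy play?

1

Row minima: 0, -5, 1 → the maximizer's maximin is 1.
Column maxima: 7, 1, 7, 8 → the minimizer's minimax is 1.
They coincide at (s3, B), so the value is 1.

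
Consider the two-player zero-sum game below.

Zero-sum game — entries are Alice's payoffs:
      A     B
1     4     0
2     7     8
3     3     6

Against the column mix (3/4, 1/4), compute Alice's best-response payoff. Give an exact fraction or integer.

1: (4)·(3/4) + (0)·(1/4) = 3.
2: (7)·(3/4) + (8)·(1/4) = 29/4.
3: (3)·(3/4) + (6)·(1/4) = 15/4.
The best pure response is 2 with expected payoff 29/4.

29/4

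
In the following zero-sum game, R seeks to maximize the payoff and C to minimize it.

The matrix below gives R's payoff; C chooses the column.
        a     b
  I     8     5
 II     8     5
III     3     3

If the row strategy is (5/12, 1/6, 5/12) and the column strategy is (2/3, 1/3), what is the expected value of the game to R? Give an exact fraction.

Against (2/3, 1/3), each row's expected payoff is I: 7; II: 7; III: 3.
Taking the (5/12, 1/6, 5/12)-weighted average: (5/12)·(7) + (1/6)·(7) + (5/12)·(3) = 16/3.

16/3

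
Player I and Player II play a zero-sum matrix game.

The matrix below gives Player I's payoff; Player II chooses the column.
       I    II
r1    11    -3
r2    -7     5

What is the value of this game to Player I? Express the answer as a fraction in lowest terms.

Row minima are -3 and -7, so Player I's maximin is -3; column maxima are 11 and 5, so Player II's minimax is 5. These differ, so the equilibrium is in mixed strategies.
Let Player I play r1 with probability p. Player II is indifferent when 11p − 7(1−p) = −3p + 5(1−p), giving p = 6/13.
Let Player II play I with probability q. Player I is indifferent when 11q − 3(1−q) = −7q + 5(1−q), giving q = 4/13.
The value is 11·(4/13) + (-3)·(9/13) = 17/13.

17/13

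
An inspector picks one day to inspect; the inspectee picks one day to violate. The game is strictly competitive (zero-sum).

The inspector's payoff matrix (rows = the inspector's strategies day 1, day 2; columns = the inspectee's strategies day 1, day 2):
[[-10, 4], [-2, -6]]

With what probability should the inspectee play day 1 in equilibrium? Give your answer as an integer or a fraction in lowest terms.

5/9

Row minima are -10 and -6, so the inspector's maximin is -6; column maxima are -2 and 4, so the inspectee's minimax is -2. These differ, so the equilibrium is in mixed strategies.
Let the inspectee play day 1 with probability q. The inspector is indifferent when −10q + 4(1−q) = −2q − 6(1−q), giving q = 5/9.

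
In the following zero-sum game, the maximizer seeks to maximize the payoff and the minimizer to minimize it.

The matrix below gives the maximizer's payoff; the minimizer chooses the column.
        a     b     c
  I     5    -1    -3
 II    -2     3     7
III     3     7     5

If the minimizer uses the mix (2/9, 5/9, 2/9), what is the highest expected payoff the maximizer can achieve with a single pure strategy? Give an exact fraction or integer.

17/3

I: (5)·(2/9) + (-1)·(5/9) + (-3)·(2/9) = -1/9.
II: (-2)·(2/9) + (3)·(5/9) + (7)·(2/9) = 25/9.
III: (3)·(2/9) + (7)·(5/9) + (5)·(2/9) = 17/3.
The best pure response is III with expected payoff 17/3.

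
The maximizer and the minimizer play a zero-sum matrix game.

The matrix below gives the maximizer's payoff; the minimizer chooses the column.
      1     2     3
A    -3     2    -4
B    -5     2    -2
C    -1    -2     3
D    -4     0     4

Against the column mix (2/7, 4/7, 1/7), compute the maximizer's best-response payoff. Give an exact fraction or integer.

-2/7

A: (-3)·(2/7) + (2)·(4/7) + (-4)·(1/7) = -2/7.
B: (-5)·(2/7) + (2)·(4/7) + (-2)·(1/7) = -4/7.
C: (-1)·(2/7) + (-2)·(4/7) + (3)·(1/7) = -1.
D: (-4)·(2/7) + (0)·(4/7) + (4)·(1/7) = -4/7.
The best pure response is A with expected payoff -2/7.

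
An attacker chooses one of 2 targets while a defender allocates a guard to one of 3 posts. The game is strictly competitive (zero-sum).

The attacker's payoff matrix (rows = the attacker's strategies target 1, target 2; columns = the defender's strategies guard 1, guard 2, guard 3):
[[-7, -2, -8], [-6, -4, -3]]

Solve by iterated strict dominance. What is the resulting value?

Column guard 2 is strictly dominated by guard 1 for the defender (-7<-2, -6<-4); eliminate guard 2.
Row target 1 is strictly dominated by row target 2 (-6>-7, -3>-8); eliminate target 1.
Column guard 3 is strictly dominated by guard 1 for the defender (-6<-3); eliminate guard 3.
Only (target 2, guard 1) remains, with payoff -6.

-6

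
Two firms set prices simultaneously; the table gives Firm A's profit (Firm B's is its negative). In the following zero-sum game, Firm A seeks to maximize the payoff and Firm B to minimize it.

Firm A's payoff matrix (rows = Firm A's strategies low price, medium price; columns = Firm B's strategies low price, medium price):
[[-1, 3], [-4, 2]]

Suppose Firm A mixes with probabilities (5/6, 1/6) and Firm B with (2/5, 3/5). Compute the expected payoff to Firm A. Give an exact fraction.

11/10

Against (2/5, 3/5), each row's expected payoff is low price: 7/5; medium price: -2/5.
Taking the (5/6, 1/6)-weighted average: (5/6)·(7/5) + (1/6)·(-2/5) = 11/10.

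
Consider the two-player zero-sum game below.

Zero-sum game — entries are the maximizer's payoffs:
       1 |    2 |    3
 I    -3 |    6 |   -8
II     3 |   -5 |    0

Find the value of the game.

Column 1 is strictly dominated by 3 for the minimizer (it gives the maximizer more in every row).
The remaining 2×2 game on (I, II) × (2, 3) has no saddle point. Let the maximizer play I with probability p; indifference gives 6p − 5(1−p) = −8p, so p = 5/19.
Similarly the minimizer's optimal q on 2 is 8/19, and the value is 6·(8/19) + (-8)·(11/19) = -40/19.

-40/19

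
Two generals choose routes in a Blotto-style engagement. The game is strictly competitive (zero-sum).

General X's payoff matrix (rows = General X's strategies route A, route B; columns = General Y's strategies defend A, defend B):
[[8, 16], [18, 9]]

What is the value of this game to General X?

216/17

Row minima are 8 and 9, so General X's maximin is 9; column maxima are 18 and 16, so General Y's minimax is 16. These differ, so the equilibrium is in mixed strategies.
Let General X play route A with probability p. General Y is indifferent when 8p + 18(1−p) = 16p + 9(1−p), giving p = 9/17.
Let General Y play defend A with probability q. General X is indifferent when 8q + 16(1−q) = 18q + 9(1−q), giving q = 7/17.
The value is 8·(7/17) + (16)·(10/17) = 216/17.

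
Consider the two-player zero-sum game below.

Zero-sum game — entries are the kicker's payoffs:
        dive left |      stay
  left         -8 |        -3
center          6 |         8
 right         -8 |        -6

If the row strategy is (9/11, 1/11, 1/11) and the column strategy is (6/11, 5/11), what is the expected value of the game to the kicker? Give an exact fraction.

Against (6/11, 5/11), each row's expected payoff is left: -63/11; center: 76/11; right: -78/11.
Taking the (9/11, 1/11, 1/11)-weighted average: (9/11)·(-63/11) + (1/11)·(76/11) + (1/11)·(-78/11) = -569/121.

-569/121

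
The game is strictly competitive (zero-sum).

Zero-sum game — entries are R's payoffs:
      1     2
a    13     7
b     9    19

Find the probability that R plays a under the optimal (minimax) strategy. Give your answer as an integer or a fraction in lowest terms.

Row minima are 7 and 9, so R's maximin is 9; column maxima are 13 and 19, so C's minimax is 13. These differ, so the equilibrium is in mixed strategies.
Let R play a with probability p. C is indifferent when 13p + 9(1−p) = 7p + 19(1−p), giving p = 5/8.

5/8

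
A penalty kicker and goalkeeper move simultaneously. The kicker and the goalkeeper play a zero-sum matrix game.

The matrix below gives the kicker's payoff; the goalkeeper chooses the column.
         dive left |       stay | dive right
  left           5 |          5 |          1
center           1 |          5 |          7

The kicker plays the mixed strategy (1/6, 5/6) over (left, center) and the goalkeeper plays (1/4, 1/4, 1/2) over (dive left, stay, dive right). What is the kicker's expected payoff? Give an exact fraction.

Against (1/4, 1/4, 1/2), each row's expected payoff is left: 3; center: 5.
Taking the (1/6, 5/6)-weighted average: (1/6)·(3) + (5/6)·(5) = 14/3.

14/3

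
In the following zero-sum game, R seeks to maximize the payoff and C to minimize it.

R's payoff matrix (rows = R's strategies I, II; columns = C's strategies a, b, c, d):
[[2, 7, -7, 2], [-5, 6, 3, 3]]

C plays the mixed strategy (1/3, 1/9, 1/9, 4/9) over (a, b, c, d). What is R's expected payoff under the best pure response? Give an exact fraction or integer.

14/9

I: (2)·(1/3) + (7)·(1/9) + (-7)·(1/9) + (2)·(4/9) = 14/9.
II: (-5)·(1/3) + (6)·(1/9) + (3)·(1/9) + (3)·(4/9) = 2/3.
The best pure response is I with expected payoff 14/9.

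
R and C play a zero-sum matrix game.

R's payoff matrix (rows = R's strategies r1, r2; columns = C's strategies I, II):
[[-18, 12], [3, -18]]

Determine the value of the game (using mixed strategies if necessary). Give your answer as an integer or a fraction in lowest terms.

-96/17

Row minima are -18 and -18, so R's maximin is -18; column maxima are 3 and 12, so C's minimax is 3. These differ, so the equilibrium is in mixed strategies.
Let R play r1 with probability p. C is indifferent when −18p + 3(1−p) = 12p − 18(1−p), giving p = 7/17.
Let C play I with probability q. R is indifferent when −18q + 12(1−q) = 3q − 18(1−q), giving q = 10/17.
The value is -18·(10/17) + (12)·(7/17) = -96/17.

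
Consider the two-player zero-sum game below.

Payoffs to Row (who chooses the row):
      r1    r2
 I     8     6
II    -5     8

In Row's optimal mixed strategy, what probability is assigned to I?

13/15

Row minima are 6 and -5, so Row's maximin is 6; column maxima are 8 and 8, so Column's minimax is 8. These differ, so the equilibrium is in mixed strategies.
Let Row play I with probability p. Column is indifferent when 8p − 5(1−p) = 6p + 8(1−p), giving p = 13/15.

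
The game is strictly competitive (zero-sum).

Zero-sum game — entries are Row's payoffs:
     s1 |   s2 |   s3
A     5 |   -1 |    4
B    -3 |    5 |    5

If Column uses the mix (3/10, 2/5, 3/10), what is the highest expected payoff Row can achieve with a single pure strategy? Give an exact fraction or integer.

13/5

A: (5)·(3/10) + (-1)·(2/5) + (4)·(3/10) = 23/10.
B: (-3)·(3/10) + (5)·(2/5) + (5)·(3/10) = 13/5.
The best pure response is B with expected payoff 13/5.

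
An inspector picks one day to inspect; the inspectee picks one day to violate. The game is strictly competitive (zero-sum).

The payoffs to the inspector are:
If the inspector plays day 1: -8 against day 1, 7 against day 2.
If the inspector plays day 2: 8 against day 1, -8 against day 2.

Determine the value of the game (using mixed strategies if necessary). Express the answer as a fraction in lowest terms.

Row minima are -8 and -8, so the inspector's maximin is -8; column maxima are 8 and 7, so the inspectee's minimax is 7. These differ, so the equilibrium is in mixed strategies.
Let the inspector play day 1 with probability p. The inspectee is indifferent when −8p + 8(1−p) = 7p − 8(1−p), giving p = 16/31.
Let the inspectee play day 1 with probability q. The inspector is indifferent when −8q + 7(1−q) = 8q − 8(1−q), giving q = 15/31.
The value is -8·(15/31) + (7)·(16/31) = -8/31.

-8/31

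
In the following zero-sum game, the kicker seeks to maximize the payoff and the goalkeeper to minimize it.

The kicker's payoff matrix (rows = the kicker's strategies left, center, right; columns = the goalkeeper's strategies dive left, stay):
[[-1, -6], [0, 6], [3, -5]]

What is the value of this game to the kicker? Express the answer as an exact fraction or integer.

Row left is strictly dominated by row right, so the kicker never plays it.
The remaining 2×2 game on (center, right) × (dive left, stay) has no saddle point. Let the kicker play center with probability p; indifference gives 3(1−p) = 6p − 5(1−p), so p = 4/7.
Similarly the goalkeeper's optimal q on dive left is 11/14, and the value is 0·(11/14) + (6)·(3/14) = 9/7.

9/7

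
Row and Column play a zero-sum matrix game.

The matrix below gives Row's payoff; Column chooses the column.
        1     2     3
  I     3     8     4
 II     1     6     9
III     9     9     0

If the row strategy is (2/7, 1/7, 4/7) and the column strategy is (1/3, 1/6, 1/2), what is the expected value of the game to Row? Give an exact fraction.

65/14

Against (1/3, 1/6, 1/2), each row's expected payoff is I: 13/3; II: 35/6; III: 9/2.
Taking the (2/7, 1/7, 4/7)-weighted average: (2/7)·(13/3) + (1/7)·(35/6) + (4/7)·(9/2) = 65/14.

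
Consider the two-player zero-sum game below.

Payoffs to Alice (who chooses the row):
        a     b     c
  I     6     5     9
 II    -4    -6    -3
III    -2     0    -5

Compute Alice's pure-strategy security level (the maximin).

The worst-case payoff for each row is I: 5, II: -6, III: -5.
The best of these is 5.

5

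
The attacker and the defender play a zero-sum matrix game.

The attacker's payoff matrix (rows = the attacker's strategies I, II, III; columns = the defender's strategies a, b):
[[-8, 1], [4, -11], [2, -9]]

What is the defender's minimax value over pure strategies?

The worst case (largest entry) in each column is a: 4, b: 1.
The best (smallest) of these is 1.

1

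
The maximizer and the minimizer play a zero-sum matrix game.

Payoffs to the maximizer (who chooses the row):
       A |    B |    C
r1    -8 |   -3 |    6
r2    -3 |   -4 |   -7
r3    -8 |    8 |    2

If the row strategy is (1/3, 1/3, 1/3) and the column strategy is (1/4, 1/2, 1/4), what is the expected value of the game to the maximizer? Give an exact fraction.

Against (1/4, 1/2, 1/4), each row's expected payoff is r1: -2; r2: -9/2; r3: 5/2.
Taking the (1/3, 1/3, 1/3)-weighted average: (1/3)·(-2) + (1/3)·(-9/2) + (1/3)·(5/2) = -4/3.

-4/3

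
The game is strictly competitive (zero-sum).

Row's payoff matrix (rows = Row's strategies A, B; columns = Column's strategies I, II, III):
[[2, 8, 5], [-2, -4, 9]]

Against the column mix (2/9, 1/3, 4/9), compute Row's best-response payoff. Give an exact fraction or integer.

A: (2)·(2/9) + (8)·(1/3) + (5)·(4/9) = 16/3.
B: (-2)·(2/9) + (-4)·(1/3) + (9)·(4/9) = 20/9.
The best pure response is A with expected payoff 16/3.

16/3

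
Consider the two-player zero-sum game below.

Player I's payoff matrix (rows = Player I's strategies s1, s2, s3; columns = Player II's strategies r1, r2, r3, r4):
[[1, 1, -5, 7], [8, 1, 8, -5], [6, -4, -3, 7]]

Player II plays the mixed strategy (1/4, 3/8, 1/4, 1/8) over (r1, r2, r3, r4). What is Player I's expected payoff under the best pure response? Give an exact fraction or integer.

15/4

s1: (1)·(1/4) + (1)·(3/8) + (-5)·(1/4) + (7)·(1/8) = 1/4.
s2: (8)·(1/4) + (1)·(3/8) + (8)·(1/4) + (-5)·(1/8) = 15/4.
s3: (6)·(1/4) + (-4)·(3/8) + (-3)·(1/4) + (7)·(1/8) = 1/8.
The best pure response is s2 with expected payoff 15/4.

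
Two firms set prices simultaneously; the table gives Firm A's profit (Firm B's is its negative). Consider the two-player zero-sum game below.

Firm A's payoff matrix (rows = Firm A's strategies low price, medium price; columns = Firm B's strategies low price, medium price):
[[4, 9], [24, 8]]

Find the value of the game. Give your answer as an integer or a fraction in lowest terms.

184/21

Row minima are 4 and 8, so Firm A's maximin is 8; column maxima are 24 and 9, so Firm B's minimax is 9. These differ, so the equilibrium is in mixed strategies.
Let Firm A play low price with probability p. Firm B is indifferent when 4p + 24(1−p) = 9p + 8(1−p), giving p = 16/21.
Let Firm B play low price with probability q. Firm A is indifferent when 4q + 9(1−q) = 24q + 8(1−q), giving q = 1/21.
The value is 4·(1/21) + (9)·(20/21) = 184/21.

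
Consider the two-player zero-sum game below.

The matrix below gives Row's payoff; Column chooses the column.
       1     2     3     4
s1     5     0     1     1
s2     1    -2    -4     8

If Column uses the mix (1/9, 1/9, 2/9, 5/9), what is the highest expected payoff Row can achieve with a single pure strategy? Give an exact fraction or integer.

s1: (5)·(1/9) + (0)·(1/9) + (1)·(2/9) + (1)·(5/9) = 4/3.
s2: (1)·(1/9) + (-2)·(1/9) + (-4)·(2/9) + (8)·(5/9) = 31/9.
The best pure response is s2 with expected payoff 31/9.

31/9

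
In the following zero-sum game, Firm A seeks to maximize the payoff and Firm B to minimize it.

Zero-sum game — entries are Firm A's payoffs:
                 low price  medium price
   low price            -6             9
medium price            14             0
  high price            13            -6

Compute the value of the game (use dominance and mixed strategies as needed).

Row high price is strictly dominated by row medium price, so Firm A never plays it.
The remaining 2×2 game on (low price, medium price) × (low price, medium price) has no saddle point. Let Firm A play low price with probability p; indifference gives −6p + 14(1−p) = 9p, so p = 14/29.
Similarly Firm B's optimal q on low price is 9/29, and the value is -6·(9/29) + (9)·(20/29) = 126/29.

126/29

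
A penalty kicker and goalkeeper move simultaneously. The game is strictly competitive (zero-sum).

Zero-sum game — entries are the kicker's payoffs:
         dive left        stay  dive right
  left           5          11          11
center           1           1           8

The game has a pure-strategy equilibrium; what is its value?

5

Row minima: 5, 1 → the kicker's maximin is 5.
Column maxima: 5, 11, 11 → the goalkeeper's minimax is 5.
They coincide at (left, dive left), so the value is 5.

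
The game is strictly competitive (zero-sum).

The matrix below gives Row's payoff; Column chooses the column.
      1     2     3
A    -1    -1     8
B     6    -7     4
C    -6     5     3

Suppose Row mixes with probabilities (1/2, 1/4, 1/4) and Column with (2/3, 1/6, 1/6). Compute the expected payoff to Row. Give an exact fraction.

Against (2/3, 1/6, 1/6), each row's expected payoff is A: 1/2; B: 7/2; C: -8/3.
Taking the (1/2, 1/4, 1/4)-weighted average: (1/2)·(1/2) + (1/4)·(7/2) + (1/4)·(-8/3) = 11/24.

11/24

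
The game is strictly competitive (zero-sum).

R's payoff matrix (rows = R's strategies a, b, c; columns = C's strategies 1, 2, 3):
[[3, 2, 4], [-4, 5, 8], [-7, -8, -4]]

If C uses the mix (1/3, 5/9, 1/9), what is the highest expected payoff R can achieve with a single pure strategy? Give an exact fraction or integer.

a: (3)·(1/3) + (2)·(5/9) + (4)·(1/9) = 23/9.
b: (-4)·(1/3) + (5)·(5/9) + (8)·(1/9) = 7/3.
c: (-7)·(1/3) + (-8)·(5/9) + (-4)·(1/9) = -65/9.
The best pure response is a with expected payoff 23/9.

23/9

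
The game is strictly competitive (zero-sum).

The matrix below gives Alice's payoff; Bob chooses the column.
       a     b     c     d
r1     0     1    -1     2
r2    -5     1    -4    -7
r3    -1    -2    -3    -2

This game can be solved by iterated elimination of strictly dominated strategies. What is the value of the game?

Column b is strictly dominated by c for Bob (-1<1, -4<1, -3<-2); eliminate b.
Row r3 is strictly dominated by row r1 (0>-1, -1>-3, 2>-2); eliminate r3.
Row r2 is strictly dominated by row r1 (0>-5, -1>-4, 2>-7); eliminate r2.
Column a is strictly dominated by c for Bob (-1<0); eliminate a.
Column d is strictly dominated by c for Bob (-1<2); eliminate d.
Only (r1, c) remains, with payoff -1.

-1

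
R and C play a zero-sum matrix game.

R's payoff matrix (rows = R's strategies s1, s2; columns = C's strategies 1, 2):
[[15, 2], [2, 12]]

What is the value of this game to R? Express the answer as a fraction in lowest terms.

Row minima are 2 and 2, so R's maximin is 2; column maxima are 15 and 12, so C's minimax is 12. These differ, so the equilibrium is in mixed strategies.
Let R play s1 with probability p. C is indifferent when 15p + 2(1−p) = 2p + 12(1−p), giving p = 10/23.
Let C play 1 with probability q. R is indifferent when 15q + 2(1−q) = 2q + 12(1−q), giving q = 10/23.
The value is 15·(10/23) + (2)·(13/23) = 176/23.

176/23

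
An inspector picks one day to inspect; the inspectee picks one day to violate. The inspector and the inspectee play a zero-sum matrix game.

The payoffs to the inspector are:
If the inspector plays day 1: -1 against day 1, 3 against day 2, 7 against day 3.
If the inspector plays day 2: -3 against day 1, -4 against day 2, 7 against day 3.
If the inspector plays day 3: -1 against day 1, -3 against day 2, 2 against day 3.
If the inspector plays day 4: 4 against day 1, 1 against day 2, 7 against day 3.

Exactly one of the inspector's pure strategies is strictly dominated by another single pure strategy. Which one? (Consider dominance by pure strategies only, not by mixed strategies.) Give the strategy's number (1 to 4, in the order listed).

Compare day 3 with day 4: 4 > -1, 1 > -3, 7 > 2.
So day 4 strictly dominates day 3 for the inspector; day 3 is strictly dominated.

3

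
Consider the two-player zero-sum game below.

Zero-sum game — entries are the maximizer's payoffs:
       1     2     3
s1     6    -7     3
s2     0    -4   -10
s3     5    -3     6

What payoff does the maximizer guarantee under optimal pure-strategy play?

-3

Row minima: -7, -10, -3 → the maximizer's maximin is -3.
Column maxima: 6, -3, 6 → the minimizer's minimax is -3.
They coincide at (s3, 2), so the value is -3.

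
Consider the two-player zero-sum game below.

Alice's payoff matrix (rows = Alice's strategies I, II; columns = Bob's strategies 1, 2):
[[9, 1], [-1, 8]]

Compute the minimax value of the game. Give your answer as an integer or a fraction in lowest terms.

Row minima are 1 and -1, so Alice's maximin is 1; column maxima are 9 and 8, so Bob's minimax is 8. These differ, so the equilibrium is in mixed strategies.
Let Alice play I with probability p. Bob is indifferent when 9p − (1−p) = p + 8(1−p), giving p = 9/17.
Let Bob play 1 with probability q. Alice is indifferent when 9q + (1−q) = −q + 8(1−q), giving q = 7/17.
The value is 9·(7/17) + (1)·(10/17) = 73/17.

73/17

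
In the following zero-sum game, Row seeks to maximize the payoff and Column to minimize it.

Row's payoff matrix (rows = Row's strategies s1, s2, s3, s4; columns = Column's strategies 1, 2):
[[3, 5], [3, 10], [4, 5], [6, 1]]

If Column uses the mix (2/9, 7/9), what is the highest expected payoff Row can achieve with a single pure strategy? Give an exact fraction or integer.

76/9

s1: (3)·(2/9) + (5)·(7/9) = 41/9.
s2: (3)·(2/9) + (10)·(7/9) = 76/9.
s3: (4)·(2/9) + (5)·(7/9) = 43/9.
s4: (6)·(2/9) + (1)·(7/9) = 19/9.
The best pure response is s2 with expected payoff 76/9.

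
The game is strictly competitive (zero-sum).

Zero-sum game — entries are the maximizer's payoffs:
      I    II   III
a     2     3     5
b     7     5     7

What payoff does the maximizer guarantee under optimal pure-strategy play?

5

Row minima: 2, 5 → the maximizer's maximin is 5.
Column maxima: 7, 5, 7 → the minimizer's minimax is 5.
They coincide at (b, II), so the value is 5.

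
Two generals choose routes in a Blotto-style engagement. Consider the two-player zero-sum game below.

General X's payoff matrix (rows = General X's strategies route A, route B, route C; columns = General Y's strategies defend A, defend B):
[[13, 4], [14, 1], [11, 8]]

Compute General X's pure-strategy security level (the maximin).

8

The worst-case payoff for each row is route A: 4, route B: 1, route C: 8.
The best of these is 8.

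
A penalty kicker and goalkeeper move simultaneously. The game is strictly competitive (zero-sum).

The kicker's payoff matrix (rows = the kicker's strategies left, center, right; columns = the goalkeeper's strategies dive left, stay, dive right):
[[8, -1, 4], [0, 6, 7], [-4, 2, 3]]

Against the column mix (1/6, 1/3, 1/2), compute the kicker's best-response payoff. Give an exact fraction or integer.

11/2

left: (8)·(1/6) + (-1)·(1/3) + (4)·(1/2) = 3.
center: (0)·(1/6) + (6)·(1/3) + (7)·(1/2) = 11/2.
right: (-4)·(1/6) + (2)·(1/3) + (3)·(1/2) = 3/2.
The best pure response is center with expected payoff 11/2.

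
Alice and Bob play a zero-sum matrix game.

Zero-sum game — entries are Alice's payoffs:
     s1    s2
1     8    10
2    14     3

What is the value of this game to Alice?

116/13

Row minima are 8 and 3, so Alice's maximin is 8; column maxima are 14 and 10, so Bob's minimax is 10. These differ, so the equilibrium is in mixed strategies.
Let Alice play 1 with probability p. Bob is indifferent when 8p + 14(1−p) = 10p + 3(1−p), giving p = 11/13.
Let Bob play s1 with probability q. Alice is indifferent when 8q + 10(1−q) = 14q + 3(1−q), giving q = 7/13.
The value is 8·(7/13) + (10)·(6/13) = 116/13.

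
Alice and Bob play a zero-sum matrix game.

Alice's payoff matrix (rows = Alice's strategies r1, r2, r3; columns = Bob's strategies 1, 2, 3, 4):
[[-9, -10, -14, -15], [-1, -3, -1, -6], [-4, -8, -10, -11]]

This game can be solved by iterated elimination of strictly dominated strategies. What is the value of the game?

Row r3 is strictly dominated by row r2 (-1>-4, -3>-8, -1>-10, -6>-11); eliminate r3.
Column 3 is strictly dominated by 4 for Bob (-15<-14, -6<-1); eliminate 3.
Row r1 is strictly dominated by row r2 (-1>-9, -3>-10, -6>-15); eliminate r1.
Column 2 is strictly dominated by 4 for Bob (-6<-3); eliminate 2.
Column 1 is strictly dominated by 4 for Bob (-6<-1); eliminate 1.
Only (r2, 4) remains, with payoff -6.

-6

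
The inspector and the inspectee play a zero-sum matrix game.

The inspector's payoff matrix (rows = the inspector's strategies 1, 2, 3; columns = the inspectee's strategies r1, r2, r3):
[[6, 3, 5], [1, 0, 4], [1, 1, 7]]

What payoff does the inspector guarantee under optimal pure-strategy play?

3

Row minima: 3, 0, 1 → the inspector's maximin is 3.
Column maxima: 6, 3, 7 → the inspectee's minimax is 3.
They coincide at (1, r2), so the value is 3.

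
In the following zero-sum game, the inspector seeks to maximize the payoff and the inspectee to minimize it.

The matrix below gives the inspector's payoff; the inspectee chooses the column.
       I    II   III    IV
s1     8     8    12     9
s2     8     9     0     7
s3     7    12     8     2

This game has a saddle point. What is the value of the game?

Row minima: 8, 0, 2 → the inspector's maximin is 8.
Column maxima: 8, 12, 12, 9 → the inspectee's minimax is 8.
They coincide at (s1, I), so the value is 8.

8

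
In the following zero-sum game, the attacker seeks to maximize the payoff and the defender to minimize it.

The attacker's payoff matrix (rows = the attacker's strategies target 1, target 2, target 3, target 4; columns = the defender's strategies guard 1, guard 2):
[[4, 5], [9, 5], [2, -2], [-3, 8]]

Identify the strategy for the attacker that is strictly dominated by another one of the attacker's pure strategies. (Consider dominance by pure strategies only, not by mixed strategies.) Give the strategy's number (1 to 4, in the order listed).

Compare target 3 with target 1: 4 > 2, 5 > -2.
So target 1 strictly dominates target 3 for the attacker; target 3 is strictly dominated.

3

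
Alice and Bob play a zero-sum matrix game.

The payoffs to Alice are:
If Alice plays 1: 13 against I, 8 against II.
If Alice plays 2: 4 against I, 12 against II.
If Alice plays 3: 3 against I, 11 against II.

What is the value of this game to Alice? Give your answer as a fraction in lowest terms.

Row 3 is strictly dominated by row 2, so Alice never plays it.
The remaining 2×2 game on (1, 2) × (I, II) has no saddle point. Let Alice play 1 with probability p; indifference gives 13p + 4(1−p) = 8p + 12(1−p), so p = 8/13.
Similarly Bob's optimal q on I is 4/13, and the value is 13·(4/13) + (8)·(9/13) = 124/13.

124/13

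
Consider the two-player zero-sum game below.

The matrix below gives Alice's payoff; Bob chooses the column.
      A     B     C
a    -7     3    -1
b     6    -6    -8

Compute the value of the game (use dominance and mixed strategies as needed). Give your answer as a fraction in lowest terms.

-31/10

Column B is strictly dominated by C for Bob (it gives Alice more in every row).
The remaining 2×2 game on (a, b) × (A, C) has no saddle point. Let Alice play a with probability p; indifference gives −7p + 6(1−p) = −p − 8(1−p), so p = 7/10.
Similarly Bob's optimal q on A is 7/20, and the value is -7·(7/20) + (-1)·(13/20) = -31/10.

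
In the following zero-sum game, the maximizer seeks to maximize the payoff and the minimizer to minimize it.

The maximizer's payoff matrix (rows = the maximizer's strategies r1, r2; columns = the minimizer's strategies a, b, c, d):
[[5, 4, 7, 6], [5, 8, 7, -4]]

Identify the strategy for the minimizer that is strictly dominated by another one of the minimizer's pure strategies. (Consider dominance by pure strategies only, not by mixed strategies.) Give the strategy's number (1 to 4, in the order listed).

The minimizer prefers columns that give the maximizer less. Compare c with a: 5 < 7, 5 < 7.
So a strictly dominates c for the minimizer; c is strictly dominated.

3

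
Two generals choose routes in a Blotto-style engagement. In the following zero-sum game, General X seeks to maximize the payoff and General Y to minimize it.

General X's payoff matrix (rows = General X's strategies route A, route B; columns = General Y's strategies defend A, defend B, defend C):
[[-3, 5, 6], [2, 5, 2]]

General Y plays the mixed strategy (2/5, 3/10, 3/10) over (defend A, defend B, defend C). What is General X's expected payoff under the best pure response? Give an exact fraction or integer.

route A: (-3)·(2/5) + (5)·(3/10) + (6)·(3/10) = 21/10.
route B: (2)·(2/5) + (5)·(3/10) + (2)·(3/10) = 29/10.
The best pure response is route B with expected payoff 29/10.

29/10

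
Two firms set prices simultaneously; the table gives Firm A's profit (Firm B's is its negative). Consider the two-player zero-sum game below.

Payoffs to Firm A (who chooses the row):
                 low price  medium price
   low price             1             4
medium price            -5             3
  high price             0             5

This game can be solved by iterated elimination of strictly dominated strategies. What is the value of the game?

Row medium price is strictly dominated by row low price (1>-5, 4>3); eliminate medium price.
Column medium price is strictly dominated by low price for Firm B (1<4, 0<5); eliminate medium price.
Row high price is strictly dominated by row low price (1>0); eliminate high price.
Only (low price, low price) remains, with payoff 1.

1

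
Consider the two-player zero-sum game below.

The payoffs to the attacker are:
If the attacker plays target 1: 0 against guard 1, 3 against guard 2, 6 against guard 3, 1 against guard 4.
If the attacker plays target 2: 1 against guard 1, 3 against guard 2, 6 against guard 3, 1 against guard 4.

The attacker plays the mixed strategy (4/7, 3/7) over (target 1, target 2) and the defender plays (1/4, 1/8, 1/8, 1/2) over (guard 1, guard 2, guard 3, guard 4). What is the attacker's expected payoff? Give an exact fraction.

Against (1/4, 1/8, 1/8, 1/2), each row's expected payoff is target 1: 13/8; target 2: 15/8.
Taking the (4/7, 3/7)-weighted average: (4/7)·(13/8) + (3/7)·(15/8) = 97/56.

97/56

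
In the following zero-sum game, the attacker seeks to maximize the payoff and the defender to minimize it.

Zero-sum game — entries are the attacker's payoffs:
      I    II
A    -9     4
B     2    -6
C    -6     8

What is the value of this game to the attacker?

-10/11

Row A is strictly dominated by row C, so the attacker never plays it.
The remaining 2×2 game on (B, C) × (I, II) has no saddle point. Let the attacker play B with probability p; indifference gives 2p − 6(1−p) = −6p + 8(1−p), so p = 7/11.
Similarly the defender's optimal q on I is 7/11, and the value is 2·(7/11) + (-6)·(4/11) = -10/11.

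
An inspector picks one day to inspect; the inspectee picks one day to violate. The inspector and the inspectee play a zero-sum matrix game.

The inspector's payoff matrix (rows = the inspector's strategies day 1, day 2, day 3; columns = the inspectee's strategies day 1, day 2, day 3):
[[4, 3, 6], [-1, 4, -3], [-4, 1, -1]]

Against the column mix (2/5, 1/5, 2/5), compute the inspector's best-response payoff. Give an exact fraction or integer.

23/5

day 1: (4)·(2/5) + (3)·(1/5) + (6)·(2/5) = 23/5.
day 2: (-1)·(2/5) + (4)·(1/5) + (-3)·(2/5) = -4/5.
day 3: (-4)·(2/5) + (1)·(1/5) + (-1)·(2/5) = -9/5.
The best pure response is day 1 with expected payoff 23/5.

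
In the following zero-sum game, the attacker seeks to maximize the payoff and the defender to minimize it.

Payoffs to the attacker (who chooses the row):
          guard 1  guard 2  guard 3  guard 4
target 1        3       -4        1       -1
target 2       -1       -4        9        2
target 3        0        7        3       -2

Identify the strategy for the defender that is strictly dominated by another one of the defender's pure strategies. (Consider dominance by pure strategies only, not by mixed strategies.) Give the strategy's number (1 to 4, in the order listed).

The defender prefers columns that give the attacker less. Compare guard 3 with guard 4: -1 < 1, 2 < 9, -2 < 3.
So guard 4 strictly dominates guard 3 for the defender; guard 3 is strictly dominated.

3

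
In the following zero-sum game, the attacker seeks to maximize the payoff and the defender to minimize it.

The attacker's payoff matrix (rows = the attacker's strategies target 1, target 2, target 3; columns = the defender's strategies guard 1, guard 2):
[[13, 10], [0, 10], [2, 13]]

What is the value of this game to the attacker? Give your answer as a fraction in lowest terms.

149/14

Row target 2 is strictly dominated by row target 3, so the attacker never plays it.
The remaining 2×2 game on (target 1, target 3) × (guard 1, guard 2) has no saddle point. Let the attacker play target 1 with probability p; indifference gives 13p + 2(1−p) = 10p + 13(1−p), so p = 11/14.
Similarly the defender's optimal q on guard 1 is 3/14, and the value is 13·(3/14) + (10)·(11/14) = 149/14.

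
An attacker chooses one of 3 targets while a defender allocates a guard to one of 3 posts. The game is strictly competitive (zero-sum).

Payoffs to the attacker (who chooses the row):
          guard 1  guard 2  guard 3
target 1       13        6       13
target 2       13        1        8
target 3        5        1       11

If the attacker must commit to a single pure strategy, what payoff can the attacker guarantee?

6

The worst-case payoff for each row is target 1: 6, target 2: 1, target 3: 1.
The best of these is 6.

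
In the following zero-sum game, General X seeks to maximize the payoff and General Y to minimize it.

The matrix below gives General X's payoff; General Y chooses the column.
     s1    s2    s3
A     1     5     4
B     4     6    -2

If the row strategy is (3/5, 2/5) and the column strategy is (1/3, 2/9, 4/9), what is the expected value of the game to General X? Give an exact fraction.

119/45

Against (1/3, 2/9, 4/9), each row's expected payoff is A: 29/9; B: 16/9.
Taking the (3/5, 2/5)-weighted average: (3/5)·(29/9) + (2/5)·(16/9) = 119/45.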